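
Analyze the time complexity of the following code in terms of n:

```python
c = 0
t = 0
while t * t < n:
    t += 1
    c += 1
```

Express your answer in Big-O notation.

Each loop level contributes: √n. Multiplying the contributions gives O(√n).

Answer: O(√n)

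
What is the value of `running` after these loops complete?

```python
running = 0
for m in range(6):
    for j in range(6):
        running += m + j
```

Sum of all m+j for m,j in 6x6
`running` takes the values: 0 → 1 → 3 → 6 → 10 → 15 → 16 → 18 → 21 → 25 → 30 → 36 → 38 → 41 → 45 → 50 → 56 → 63 → 66 → 70 → 75 → 81 → 88 → 96 → 100 → 105 → 111 → 118 → 126 → 135 → 140 → 146 → 153 → 161 → 170 → 180

Answer: 180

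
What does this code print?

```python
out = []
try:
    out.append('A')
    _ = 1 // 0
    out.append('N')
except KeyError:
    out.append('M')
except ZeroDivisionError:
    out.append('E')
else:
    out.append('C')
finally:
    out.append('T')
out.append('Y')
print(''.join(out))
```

Execution trace: 'A' (try body) → 'E' (except ZeroDivisionError) → 'T' (finally) → 'Y' (after the try/except). Output: AETY

Answer: AETY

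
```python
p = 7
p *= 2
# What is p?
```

Trace:
`p = 7` → p = 7
`p *= 2` → p = 14
So p = 14

Answer: 14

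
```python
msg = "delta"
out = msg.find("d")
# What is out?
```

Trace:
`msg = "delta"` → msg = 'delta'
`out = msg.find("d")` → out = 0
So out = 0

Answer: 0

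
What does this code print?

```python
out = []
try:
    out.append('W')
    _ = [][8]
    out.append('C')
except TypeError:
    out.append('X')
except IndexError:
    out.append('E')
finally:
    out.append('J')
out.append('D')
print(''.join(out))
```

Execution trace: 'W' (try body) → 'E' (except IndexError) → 'J' (finally) → 'D' (after the try/except). Output: WEJD

Answer: WEJD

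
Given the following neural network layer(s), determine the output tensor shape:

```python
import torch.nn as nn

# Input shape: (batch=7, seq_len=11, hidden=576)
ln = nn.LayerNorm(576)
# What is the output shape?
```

Input: (7, 11, 576) -> Output: (7, 11, 576)

Answer: (7, 11, 576)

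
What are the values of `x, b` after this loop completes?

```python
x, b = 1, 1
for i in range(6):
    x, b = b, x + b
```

Fibonacci: after 6 iterations
`x, b` takes the values: (1, 1) → (1, 2) → (2, 3) → (3, 5) → (5, 8) → (8, 13) → (13, 21)

Answer: 13, 21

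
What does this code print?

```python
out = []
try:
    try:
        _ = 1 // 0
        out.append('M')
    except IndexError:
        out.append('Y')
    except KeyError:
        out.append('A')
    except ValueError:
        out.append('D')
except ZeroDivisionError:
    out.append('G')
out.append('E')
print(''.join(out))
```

Execution trace: 'G' (outer except ZeroDivisionError) → 'E' (after the try/except). Output: GE

Answer: GE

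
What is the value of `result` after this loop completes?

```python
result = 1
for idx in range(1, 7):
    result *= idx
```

6! = 720
`result` takes the values: 1 → 2 → 6 → 24 → 120 → 720

Answer: 720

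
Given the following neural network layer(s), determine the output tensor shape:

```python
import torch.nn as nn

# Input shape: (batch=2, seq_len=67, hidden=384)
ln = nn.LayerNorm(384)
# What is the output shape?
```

Input: (2, 67, 384) -> Output: (2, 67, 384)

Answer: (2, 67, 384)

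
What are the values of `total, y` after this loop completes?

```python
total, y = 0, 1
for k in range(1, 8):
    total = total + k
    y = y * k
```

Sum and factorial of 1 to 7
`total, y` takes the values: (0, 1) → (1, 1) → (3, 1) → (3, 2) → (6, 2) → (6, 6) → (10, 6) → (10, 24) → (15, 24) → (15, 120) → (21, 120) → (21, 720) → (28, 720) → (28, 5040)

Answer: 28, 5040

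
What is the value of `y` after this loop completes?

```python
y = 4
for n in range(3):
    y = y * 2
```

Multiply by 2, 3 times: 4 * 2^3 = 32
`y` takes the values: 4 → 8 → 16 → 32

Answer: 32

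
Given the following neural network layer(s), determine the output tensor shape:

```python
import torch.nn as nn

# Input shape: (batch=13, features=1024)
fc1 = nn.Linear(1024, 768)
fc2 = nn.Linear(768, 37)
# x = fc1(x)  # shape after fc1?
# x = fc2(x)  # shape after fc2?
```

Input: (13, 1024) -> after fc1: (13, 768) -> Output: (13, 37)

Answer: (13, 37)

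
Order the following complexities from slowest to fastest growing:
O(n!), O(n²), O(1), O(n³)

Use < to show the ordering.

Ordered by growth rate: O(1) < O(n²) < O(n³) < O(n!)

Answer: O(1) < O(n²) < O(n³) < O(n!)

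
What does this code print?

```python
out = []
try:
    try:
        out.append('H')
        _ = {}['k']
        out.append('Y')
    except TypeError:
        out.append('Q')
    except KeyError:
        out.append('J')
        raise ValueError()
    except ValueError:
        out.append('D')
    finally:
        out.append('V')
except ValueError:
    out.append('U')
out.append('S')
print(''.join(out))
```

Execution trace: 'H' (inner try body) → 'J' (inner except KeyError) → 'V' (inner finally) → 'U' (outer except ValueError) → 'S' (after the try/except). Output: HJVUS

Answer: HJVUS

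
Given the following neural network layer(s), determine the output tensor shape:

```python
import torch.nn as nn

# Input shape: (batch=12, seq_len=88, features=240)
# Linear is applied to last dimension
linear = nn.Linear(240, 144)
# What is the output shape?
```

Input: (12, 88, 240) -> Output: (12, 88, 144)

Answer: (12, 88, 144)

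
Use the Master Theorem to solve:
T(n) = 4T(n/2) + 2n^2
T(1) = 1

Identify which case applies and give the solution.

a=4, b=2, f(n)=2n^2. log_2(4) = 2. Since c=2 = 2, Case 2 applies: T(n) = Θ(n^log_b(a) · log n) = O(n^2 log n).

Answer: O(n^2 log n) - Case 2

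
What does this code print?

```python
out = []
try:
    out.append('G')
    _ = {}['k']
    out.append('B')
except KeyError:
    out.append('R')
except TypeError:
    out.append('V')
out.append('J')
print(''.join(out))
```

Execution trace: 'G' (try body) → 'R' (except KeyError) → 'J' (after the try/except). Output: GRJ

Answer: GRJ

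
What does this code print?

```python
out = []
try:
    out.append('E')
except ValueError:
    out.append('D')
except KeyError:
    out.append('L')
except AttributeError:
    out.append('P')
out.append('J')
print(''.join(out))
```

Execution trace: 'E' (try body, no exception) → 'J' (after the try/except). Output: EJ

Answer: EJ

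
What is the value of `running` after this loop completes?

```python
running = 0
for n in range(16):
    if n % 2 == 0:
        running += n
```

Sum of even numbers 0 to 15
`running` takes the values: 0 → 2 → 6 → 12 → 20 → 30 → 42 → 56

Answer: 56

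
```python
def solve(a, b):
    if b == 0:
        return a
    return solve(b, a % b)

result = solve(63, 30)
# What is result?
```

solve(63, 30) -> solve(30, 3) -> solve(3, 0) -> 3

Answer: 3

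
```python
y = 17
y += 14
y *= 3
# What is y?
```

Trace:
`y = 17` → y = 17
`y += 14` → y = 31
`y *= 3` → y = 93
So y = 93

Answer: 93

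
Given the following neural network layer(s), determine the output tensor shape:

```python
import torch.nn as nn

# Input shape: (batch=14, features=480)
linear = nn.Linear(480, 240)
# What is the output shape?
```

Input: (14, 480) -> Output: (14, 240)

Answer: (14, 240)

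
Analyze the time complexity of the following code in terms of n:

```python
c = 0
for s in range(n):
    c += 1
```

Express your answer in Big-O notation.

Each loop level contributes: n. Multiplying the contributions gives O(n).

Answer: O(n)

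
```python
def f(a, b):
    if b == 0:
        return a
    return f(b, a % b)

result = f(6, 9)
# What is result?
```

f(6, 9) -> f(9, 6) -> f(6, 3) -> f(3, 0) -> 3

Answer: 3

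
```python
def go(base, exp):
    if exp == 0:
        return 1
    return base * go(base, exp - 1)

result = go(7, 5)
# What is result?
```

go(7, 5) = 7 * 7 * 7 * 7 * 7 = 16807

Answer: 16807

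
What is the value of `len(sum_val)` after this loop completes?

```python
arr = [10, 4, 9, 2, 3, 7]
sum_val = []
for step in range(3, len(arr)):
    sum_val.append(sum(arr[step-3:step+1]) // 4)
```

Number of 4-element averages
`sum_val` takes the values: [] → [6] → [6, 4] → [6, 4, 5]
So `len(sum_val)` = 3

Answer: 3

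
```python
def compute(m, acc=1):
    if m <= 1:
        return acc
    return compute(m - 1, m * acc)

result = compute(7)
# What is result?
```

Accumulator trace (n, acc): (7, 1) -> (6, 7) -> (5, 42) -> (4, 210) -> (3, 840) -> (2, 2520) -> (1, 5040) -> return 5040

Answer: 5040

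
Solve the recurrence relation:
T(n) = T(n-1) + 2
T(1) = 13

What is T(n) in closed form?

Unrolling: T(n) = T(1) + 2·(n-1) = 13 + 2(n-1) = 2n + 11.

Answer: T(n) = 2n + 11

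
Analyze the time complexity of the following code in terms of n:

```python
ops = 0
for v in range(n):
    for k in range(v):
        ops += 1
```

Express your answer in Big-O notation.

Each loop level contributes: n × n. Multiplying the contributions gives O(n^2).

Answer: O(n^2)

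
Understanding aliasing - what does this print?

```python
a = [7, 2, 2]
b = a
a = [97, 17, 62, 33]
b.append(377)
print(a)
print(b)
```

Key concept: rebinding vs mutation: a is rebound to a new list, b still points at the original.
Step by step:
`a = [7, 2, 2]` → a = [7, 2, 2]
`b = a` → b = [7, 2, 2] (same object as a)
`a = [97, 17, 62, 33]` → a = [97, 17, 62, 33]
`b.append(377)` → b = [7, 2, 2, 377]
`print(a)` → prints [97, 17, 62, 33]
`print(b)` → prints [7, 2, 2, 377]

Answer:
[97, 17, 62, 33]
[7, 2, 2, 377]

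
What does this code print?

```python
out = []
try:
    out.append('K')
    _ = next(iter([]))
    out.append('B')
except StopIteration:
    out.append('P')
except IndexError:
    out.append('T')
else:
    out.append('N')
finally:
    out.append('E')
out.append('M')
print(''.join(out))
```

Execution trace: 'K' (try body) → 'P' (except StopIteration) → 'E' (finally) → 'M' (after the try/except). Output: KPEM

Answer: KPEM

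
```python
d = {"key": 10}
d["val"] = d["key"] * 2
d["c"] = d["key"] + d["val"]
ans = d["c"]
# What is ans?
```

Trace:
`d = {"key": 10}` → d = {'key': 10}
`d["val"] = d["key"] * 2` → d = {'key': 10, 'val': 20}
`d["c"] = d["key"] + d["val"]` → d = {'key': 10, 'val': 20, 'c': 30}
`ans = d["c"]` → ans = 30
So ans = 30

Answer: 30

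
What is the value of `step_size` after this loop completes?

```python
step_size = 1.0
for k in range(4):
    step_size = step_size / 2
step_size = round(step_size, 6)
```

Halving LR 4 times: 1 / 2^4
`step_size` takes the values: 1.0 → 0.5 → 0.25 → 0.125 → 0.0625

Answer: 0.0625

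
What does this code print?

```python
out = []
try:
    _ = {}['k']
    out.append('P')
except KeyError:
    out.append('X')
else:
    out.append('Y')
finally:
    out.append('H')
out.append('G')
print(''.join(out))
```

Execution trace: 'X' (except KeyError) → 'H' (finally) → 'G' (after the try/except). Output: XHG

Answer: XHG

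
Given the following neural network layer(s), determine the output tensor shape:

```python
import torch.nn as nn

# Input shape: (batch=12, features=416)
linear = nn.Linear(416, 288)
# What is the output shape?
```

Input: (12, 416) -> Output: (12, 288)

Answer: (12, 288)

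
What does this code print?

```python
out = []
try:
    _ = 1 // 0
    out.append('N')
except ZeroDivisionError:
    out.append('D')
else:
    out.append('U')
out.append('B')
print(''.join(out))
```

Execution trace: 'D' (except ZeroDivisionError) → 'B' (after the try/except). Output: DB

Answer: DB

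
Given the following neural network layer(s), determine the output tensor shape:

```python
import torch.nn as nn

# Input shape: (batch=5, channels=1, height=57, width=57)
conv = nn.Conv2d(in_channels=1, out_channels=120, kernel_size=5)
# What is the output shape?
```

Input: (5, 1, 57, 57) -> Output: (5, 120, 53, 53)

Answer: (5, 120, 53, 53)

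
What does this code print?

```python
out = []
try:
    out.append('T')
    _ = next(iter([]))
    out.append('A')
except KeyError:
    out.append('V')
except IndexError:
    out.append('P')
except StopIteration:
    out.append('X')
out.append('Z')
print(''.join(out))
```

Execution trace: 'T' (try body) → 'X' (except StopIteration) → 'Z' (after the try/except). Output: TXZ

Answer: TXZ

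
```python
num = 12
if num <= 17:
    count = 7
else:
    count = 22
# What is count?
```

Trace:
`num = 12` → num = 12
`if num <= 17: ...` → num <= 17 is True → count = 7
So count = 7

Answer: 7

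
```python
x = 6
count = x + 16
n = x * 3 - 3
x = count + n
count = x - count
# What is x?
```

Trace:
`x = 6` → x = 6
`count = x + 16` → count = 22
`n = x * 3 - 3` → n = 15
`x = count + n` → x = 37
`count = x - count` → count = 15
So x = 37

Answer: 37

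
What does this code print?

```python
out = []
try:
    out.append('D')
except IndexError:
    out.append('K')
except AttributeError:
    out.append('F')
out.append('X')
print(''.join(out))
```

Execution trace: 'D' (try body, no exception) → 'X' (after the try/except). Output: DX

Answer: DX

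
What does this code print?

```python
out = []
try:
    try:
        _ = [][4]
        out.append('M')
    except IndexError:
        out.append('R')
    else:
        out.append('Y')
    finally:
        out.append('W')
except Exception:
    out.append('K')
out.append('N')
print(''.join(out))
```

Execution trace: 'R' (inner except IndexError) → 'W' (inner finally) → 'N' (after the try/except). Output: RWN

Answer: RWN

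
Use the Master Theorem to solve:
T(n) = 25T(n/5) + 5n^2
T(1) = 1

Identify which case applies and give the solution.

a=25, b=5, f(n)=5n^2. log_5(25) = 2. Since c=2 = 2, Case 2 applies: T(n) = Θ(n^log_b(a) · log n) = O(n^2 log n).

Answer: O(n^2 log n) - Case 2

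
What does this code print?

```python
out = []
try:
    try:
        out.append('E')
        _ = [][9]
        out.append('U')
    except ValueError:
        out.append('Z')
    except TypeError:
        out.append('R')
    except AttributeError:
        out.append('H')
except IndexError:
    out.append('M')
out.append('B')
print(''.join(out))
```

Execution trace: 'E' (try body) → 'M' (outer except IndexError) → 'B' (after the try/except). Output: EMB

Answer: EMB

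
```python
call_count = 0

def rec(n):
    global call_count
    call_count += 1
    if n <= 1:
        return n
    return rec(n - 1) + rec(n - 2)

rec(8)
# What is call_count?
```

Calls(n) = 1 + Calls(n-1) + Calls(n-2); Calls(0)=Calls(1)=1. For n=8 this gives 67.

Answer: 67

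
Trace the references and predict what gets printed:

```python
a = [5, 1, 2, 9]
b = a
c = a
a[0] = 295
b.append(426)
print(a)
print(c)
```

Key concept: multiple aliases.
Step by step:
`a = [5, 1, 2, 9]` → a = [5, 1, 2, 9]
`b = a` → b = [5, 1, 2, 9] (same object as a)
`c = a` → c = [5, 1, 2, 9] (same object as a, b)
`a[0] = 295` → a = [295, 1, 2, 9] (same object as b, c); b = [295, 1, 2, 9] (same object as a, c); c = [295, 1, 2, 9] (same object as a, b)
`b.append(426)` → a = [295, 1, 2, 9, 426] (same object as b, c); b = [295, 1, 2, 9, 426] (same object as a, c); c = [295, 1, 2, 9, 426] (same object as a, b)
`print(a)` → prints [295, 1, 2, 9, 426]
`print(c)` → prints [295, 1, 2, 9, 426]

Answer:
[295, 1, 2, 9, 426]
[295, 1, 2, 9, 426]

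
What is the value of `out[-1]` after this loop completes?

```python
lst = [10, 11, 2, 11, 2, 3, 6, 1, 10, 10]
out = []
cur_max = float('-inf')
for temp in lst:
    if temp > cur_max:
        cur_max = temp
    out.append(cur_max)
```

Running max ends at 11
`out` takes the values: [] → [10] → [10, 11] → [10, 11, 11] → [10, 11, 11, 11] → [10, 11, 11, 11, 11] → [10, 11, 11, 11, 11, 11] → [10, 11, 11, 11, 11, 11, 11] → [10, 11, 11, 11, 11, 11, 11, 11] → [10, 11, 11, 11, 11, 11, 11, 11, 11] → [10, 11, 11, 11, 11, 11, 11, 11, 11, 11]
So `out[-1]` = 11

Answer: 11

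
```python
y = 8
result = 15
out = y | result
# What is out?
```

Trace:
`y = 8` → y = 8
`result = 15` → result = 15
`out = y | result` → out = 15
So out = 15

Answer: 15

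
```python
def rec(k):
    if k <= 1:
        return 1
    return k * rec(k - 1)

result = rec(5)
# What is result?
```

rec(5) = 5 * 4 * 3 * 2 * 1 = 120

Answer: 120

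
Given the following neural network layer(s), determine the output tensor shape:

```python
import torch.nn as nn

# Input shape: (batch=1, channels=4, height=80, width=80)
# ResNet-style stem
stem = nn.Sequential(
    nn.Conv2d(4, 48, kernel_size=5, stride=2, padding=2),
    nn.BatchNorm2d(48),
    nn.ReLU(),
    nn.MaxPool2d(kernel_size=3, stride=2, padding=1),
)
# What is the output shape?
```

Input: (1, 4, 80, 80) -> after Conv2d 5x5 stride=2: (1, 48, 40, 40) -> Output: (1, 48, 20, 20)

Answer: (1, 48, 20, 20)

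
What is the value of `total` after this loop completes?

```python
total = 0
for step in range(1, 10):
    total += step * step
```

Sum of squares 1² to 9² = 285
`total` takes the values: 0 → 1 → 5 → 14 → 30 → 55 → 91 → 140 → 204 → 285

Answer: 285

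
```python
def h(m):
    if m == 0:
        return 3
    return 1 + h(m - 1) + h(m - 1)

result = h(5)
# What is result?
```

h(m) = 1 + 2·h(m-1), h(0)=3. Closed form: (3+1)·2^5 - 1 = 127.

Answer: 127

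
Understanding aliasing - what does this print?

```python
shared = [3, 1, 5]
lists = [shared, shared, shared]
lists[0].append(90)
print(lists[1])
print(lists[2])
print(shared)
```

Key concept: list of same reference.
Step by step:
`shared = [3, 1, 5]` → shared = [3, 1, 5]
`lists = [shared, shared, shared]` → lists = [[3, 1, 5], [3, 1, 5], [3, 1, 5]]
`lists[0].append(90)` → shared = [3, 1, 5, 90]; lists = [[3, 1, 5, 90], [3, 1, 5, 90], [3, 1, 5, 90]]
`print(lists[1])` → prints [3, 1, 5, 90]
`print(lists[2])` → prints [3, 1, 5, 90]
`print(shared)` → prints [3, 1, 5, 90]

Answer:
[3, 1, 5, 90]
[3, 1, 5, 90]
[3, 1, 5, 90]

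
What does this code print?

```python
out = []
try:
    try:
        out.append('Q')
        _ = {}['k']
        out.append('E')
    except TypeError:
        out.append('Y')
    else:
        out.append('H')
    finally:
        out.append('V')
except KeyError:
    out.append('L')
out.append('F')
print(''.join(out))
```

Execution trace: 'Q' (try body) → 'V' (finally) → 'L' (outer except KeyError) → 'F' (after the try/except). Output: QVLF

Answer: QVLF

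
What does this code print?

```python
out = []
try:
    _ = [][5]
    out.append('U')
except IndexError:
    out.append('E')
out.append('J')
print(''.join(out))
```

Execution trace: 'E' (except IndexError) → 'J' (after the try/except). Output: EJ

Answer: EJ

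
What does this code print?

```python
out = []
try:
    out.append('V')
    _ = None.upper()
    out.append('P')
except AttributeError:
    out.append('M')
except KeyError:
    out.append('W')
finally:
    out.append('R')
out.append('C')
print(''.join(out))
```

Execution trace: 'V' (try body) → 'M' (except AttributeError) → 'R' (finally) → 'C' (after the try/except). Output: VMRC

Answer: VMRC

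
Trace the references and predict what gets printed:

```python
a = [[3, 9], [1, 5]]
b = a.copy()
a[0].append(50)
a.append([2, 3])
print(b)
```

Key concept: shallow copy with nested lists.
Step by step:
`a = [[3, 9], [1, 5]]` → a = [[3, 9], [1, 5]]
`b = a.copy()` → b = [[3, 9], [1, 5]]
`a[0].append(50)` → a = [[3, 9, 50], [1, 5]]; b = [[3, 9, 50], [1, 5]]
`a.append([2, 3])` → a = [[3, 9, 50], [1, 5], [2, 3]]
`print(b)` → prints [[3, 9, 50], [1, 5]]

Answer: [[3, 9, 50], [1, 5]]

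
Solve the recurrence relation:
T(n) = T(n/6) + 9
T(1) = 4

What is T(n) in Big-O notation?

Each step divides n by 6 and adds 9. After log_6(n) steps we reach T(1)=4. So T(n) = 9·log_6(n) + 4 = O(log n).

Answer: O(log n)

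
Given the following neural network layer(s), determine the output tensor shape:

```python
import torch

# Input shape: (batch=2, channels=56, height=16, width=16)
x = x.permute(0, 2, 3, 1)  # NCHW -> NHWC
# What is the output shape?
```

Input: (2, 56, 16, 16) -> Output: (2, 16, 16, 56)

Answer: (2, 16, 16, 56)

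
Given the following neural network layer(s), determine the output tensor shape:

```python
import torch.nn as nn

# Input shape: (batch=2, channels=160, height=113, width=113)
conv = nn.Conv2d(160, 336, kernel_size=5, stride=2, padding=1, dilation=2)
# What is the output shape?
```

Input: (2, 160, 113, 113) -> Output: (2, 336, 54, 54)

Answer: (2, 336, 54, 54)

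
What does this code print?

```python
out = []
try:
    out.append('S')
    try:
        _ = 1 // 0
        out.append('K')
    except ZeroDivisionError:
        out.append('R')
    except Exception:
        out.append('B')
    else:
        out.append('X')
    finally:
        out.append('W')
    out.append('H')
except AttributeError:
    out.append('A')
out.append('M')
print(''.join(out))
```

Execution trace: 'S' (try body) → 'R' (inner except ZeroDivisionError) → 'W' (inner finally) → 'H' (try body, no exception) → 'M' (after the try/except). Output: SRWHM

Answer: SRWHM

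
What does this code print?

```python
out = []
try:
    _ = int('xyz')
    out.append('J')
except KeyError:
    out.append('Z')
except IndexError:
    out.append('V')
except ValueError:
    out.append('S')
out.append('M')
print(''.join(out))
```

Execution trace: 'S' (except ValueError) → 'M' (after the try/except). Output: SM

Answer: SM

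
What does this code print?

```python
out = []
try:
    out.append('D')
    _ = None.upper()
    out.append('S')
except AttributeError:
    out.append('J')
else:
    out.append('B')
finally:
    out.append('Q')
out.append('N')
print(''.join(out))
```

Execution trace: 'D' (try body) → 'J' (except AttributeError) → 'Q' (finally) → 'N' (after the try/except). Output: DJQN

Answer: DJQN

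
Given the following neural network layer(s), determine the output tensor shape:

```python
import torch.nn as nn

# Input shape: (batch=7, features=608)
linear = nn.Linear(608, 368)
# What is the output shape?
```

Input: (7, 608) -> Output: (7, 368)

Answer: (7, 368)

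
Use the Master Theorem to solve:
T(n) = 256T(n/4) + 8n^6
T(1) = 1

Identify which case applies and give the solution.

a=256, b=4, f(n)=8n^6. log_4(256) = 4. Since c=6 > 4 and the regularity condition holds (256(n/4)^6 = (256/4^6)n^6 with 256/4^6 < 1), Case 3 applies: T(n) = Θ(f(n)) = O(n^6).

Answer: O(n^6) - Case 3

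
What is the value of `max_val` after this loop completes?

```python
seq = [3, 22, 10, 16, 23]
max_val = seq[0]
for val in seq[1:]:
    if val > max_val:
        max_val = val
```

Maximum of [3, 22, 10, 16, 23]
`max_val` takes the values: 3 → 22 → 23

Answer: 23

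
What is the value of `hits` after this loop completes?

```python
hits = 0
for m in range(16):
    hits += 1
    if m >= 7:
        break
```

Loop breaks when m reaches 7, hits is 8
`hits` takes the values: 0 → 1 → 2 → 3 → 4 → 5 → 6 → 7 → 8

Answer: 8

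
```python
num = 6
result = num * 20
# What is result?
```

Trace:
`num = 6` → num = 6
`result = num * 20` → result = 120
So result = 120

Answer: 120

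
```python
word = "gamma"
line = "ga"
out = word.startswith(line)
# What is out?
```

Trace:
`word = "gamma"` → word = 'gamma'
`line = "ga"` → line = 'ga'
`out = word.startswith(line)` → out = True
So out = True

Answer: True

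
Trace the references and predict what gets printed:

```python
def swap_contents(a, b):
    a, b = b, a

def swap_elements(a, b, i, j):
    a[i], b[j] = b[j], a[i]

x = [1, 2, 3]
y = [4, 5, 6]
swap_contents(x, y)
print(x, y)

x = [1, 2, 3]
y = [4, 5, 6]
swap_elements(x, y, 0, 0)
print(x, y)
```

Key concept: parameter rebinding vs mutation.
Step by step:
`x = [1, 2, 3]` → x = [1, 2, 3]
`y = [4, 5, 6]` → y = [4, 5, 6]
`swap_contents(x, y)` → no visible change to tracked variables
`print(x, y)` → prints [1, 2, 3] [4, 5, 6]
`x = [1, 2, 3]` → x = [1, 2, 3]
`y = [4, 5, 6]` → y = [4, 5, 6]
`swap_elements(x, y, 0, 0)` → x = [4, 2, 3]; y = [1, 5, 6]
`print(x, y)` → prints [4, 2, 3] [1, 5, 6]

Answer:
[1, 2, 3] [4, 5, 6]
[4, 2, 3] [1, 5, 6]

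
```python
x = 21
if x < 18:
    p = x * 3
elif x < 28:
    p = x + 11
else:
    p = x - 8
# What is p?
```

Trace:
`x = 21` → x = 21
`if x < 18: ...` → x < 18 is False, x < 28 is True → p = 32
So p = 32

Answer: 32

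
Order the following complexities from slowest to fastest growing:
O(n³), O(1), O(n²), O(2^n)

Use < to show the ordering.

Ordered by growth rate: O(1) < O(n²) < O(n³) < O(2^n)

Answer: O(1) < O(n²) < O(n³) < O(2^n)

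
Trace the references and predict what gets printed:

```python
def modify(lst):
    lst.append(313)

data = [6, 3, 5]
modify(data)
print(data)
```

Key concept: function modifies passed list.
Step by step:
`data = [6, 3, 5]` → data = [6, 3, 5]
`modify(data)` → data = [6, 3, 5, 313]
`print(data)` → prints [6, 3, 5, 313]

Answer: [6, 3, 5, 313]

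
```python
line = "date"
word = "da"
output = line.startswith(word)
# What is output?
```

Trace:
`line = "date"` → line = 'date'
`word = "da"` → word = 'da'
`output = line.startswith(word)` → output = True
So output = True

Answer: True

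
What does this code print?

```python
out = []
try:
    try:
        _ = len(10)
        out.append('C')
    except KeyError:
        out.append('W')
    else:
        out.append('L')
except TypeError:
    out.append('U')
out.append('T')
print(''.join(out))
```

Execution trace: 'U' (outer except TypeError) → 'T' (after the try/except). Output: UT

Answer: UT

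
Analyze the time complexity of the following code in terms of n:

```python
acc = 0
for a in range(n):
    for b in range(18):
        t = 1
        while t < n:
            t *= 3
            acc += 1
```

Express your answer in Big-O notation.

Each loop level contributes: n × 1 × log n. Multiplying the contributions gives O(n log n).

Answer: O(n log n)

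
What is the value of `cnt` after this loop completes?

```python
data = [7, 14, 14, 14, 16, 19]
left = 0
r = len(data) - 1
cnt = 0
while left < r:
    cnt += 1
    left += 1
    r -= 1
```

Iterations until pointers meet (list length 6)
`cnt` takes the values: 0 → 1 → 2 → 3

Answer: 3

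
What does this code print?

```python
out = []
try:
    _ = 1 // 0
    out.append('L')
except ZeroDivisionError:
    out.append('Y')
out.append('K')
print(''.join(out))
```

Execution trace: 'Y' (except ZeroDivisionError) → 'K' (after the try/except). Output: YK

Answer: YK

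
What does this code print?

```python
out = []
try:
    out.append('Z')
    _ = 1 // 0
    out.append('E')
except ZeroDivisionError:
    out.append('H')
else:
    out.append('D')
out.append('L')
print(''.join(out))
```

Execution trace: 'Z' (try body) → 'H' (except ZeroDivisionError) → 'L' (after the try/except). Output: ZHL

Answer: ZHL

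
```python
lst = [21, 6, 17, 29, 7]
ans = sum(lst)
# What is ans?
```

Trace:
`lst = [21, 6, 17, 29, 7]` → lst = [21, 6, 17, 29, 7]
`ans = sum(lst)` → ans = 80
So ans = 80

Answer: 80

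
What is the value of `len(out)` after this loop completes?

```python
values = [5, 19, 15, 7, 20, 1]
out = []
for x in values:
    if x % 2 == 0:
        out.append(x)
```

Count even numbers in [5, 19, 15, 7, 20, 1]
`out` takes the values: [] → [20]
So `len(out)` = 1

Answer: 1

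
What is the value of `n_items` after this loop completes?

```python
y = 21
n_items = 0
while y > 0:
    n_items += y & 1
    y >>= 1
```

Count set bits in 21 (binary: 0b10101)
`n_items` takes the values: 0 → 1 → 2 → 3

Answer: 3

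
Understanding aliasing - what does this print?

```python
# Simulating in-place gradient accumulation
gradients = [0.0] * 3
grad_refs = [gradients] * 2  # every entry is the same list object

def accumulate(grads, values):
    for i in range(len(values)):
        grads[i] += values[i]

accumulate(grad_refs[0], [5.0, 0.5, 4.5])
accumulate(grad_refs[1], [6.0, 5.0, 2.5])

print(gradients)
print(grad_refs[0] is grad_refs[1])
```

Key concept: gradient accumulation aliasing.
Step by step:
`gradients = [0.0] * 3` → gradients = [0.0, 0.0, 0.0]
`grad_refs = [gradients] * 2` → grad_refs = [[0.0, 0.0, 0.0], [0.0, 0.0, 0.0]]
`accumulate(grad_refs[0], [5.0, 0.5, 4.5])` → gradients = [5.0, 0.5, 4.5]; grad_refs = [[5.0, 0.5, 4.5], [5.0, 0.5, 4.5]]
`accumulate(grad_refs[1], [6.0, 5.0, 2.5])` → gradients = [11.0, 5.5, 7.0]; grad_refs = [[11.0, 5.5, 7.0], [11.0, 5.5, 7.0]]
`print(gradients)` → prints [11.0, 5.5, 7.0]
`print(grad_refs[0] is grad_refs[1])` → prints True

Answer:
[11.0, 5.5, 7.0]
True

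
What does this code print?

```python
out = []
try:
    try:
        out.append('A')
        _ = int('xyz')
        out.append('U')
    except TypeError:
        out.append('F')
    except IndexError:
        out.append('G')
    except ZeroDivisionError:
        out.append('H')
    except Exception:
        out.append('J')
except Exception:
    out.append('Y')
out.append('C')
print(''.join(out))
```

Execution trace: 'A' (inner try body) → 'J' (inner except Exception) → 'C' (after the try/except). Output: AJC

Answer: AJC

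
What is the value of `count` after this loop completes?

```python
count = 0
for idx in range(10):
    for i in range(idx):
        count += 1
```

Triangle number: 0+1+2+...+9
`count` takes the values: 0 → 1 → 2 → 3 → 4 → 5 → 6 → 7 → 8 → 9 → 10 → 11 → 12 → 13 → 14 → 15 → 16 → 17 → 18 → 19 → 20 → 21 → 22 → 23 → 24 → 25 → 26 → 27 → 28 → 29 → … → 41 → 42 → 43 → 44 → 45

Answer: 45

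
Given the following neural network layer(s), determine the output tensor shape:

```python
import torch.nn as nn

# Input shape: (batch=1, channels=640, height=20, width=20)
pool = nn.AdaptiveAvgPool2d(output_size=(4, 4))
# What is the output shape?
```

Input: (1, 640, 20, 20) -> Output: (1, 640, 4, 4)

Answer: (1, 640, 4, 4)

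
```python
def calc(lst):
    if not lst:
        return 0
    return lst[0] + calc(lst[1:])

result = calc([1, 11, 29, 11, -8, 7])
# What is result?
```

1 + 11 + 29 + 11 + (-8) + 7 + 0 = 51

Answer: 51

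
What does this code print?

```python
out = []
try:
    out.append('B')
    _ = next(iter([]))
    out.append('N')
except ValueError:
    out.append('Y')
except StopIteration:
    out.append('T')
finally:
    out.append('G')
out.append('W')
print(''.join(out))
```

Execution trace: 'B' (try body) → 'T' (except StopIteration) → 'G' (finally) → 'W' (after the try/except). Output: BTGW

Answer: BTGW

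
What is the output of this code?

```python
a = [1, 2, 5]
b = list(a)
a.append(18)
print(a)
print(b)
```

Key concept: list() constructor creates copy.
Step by step:
`a = [1, 2, 5]` → a = [1, 2, 5]
`b = list(a)` → b = [1, 2, 5]
`a.append(18)` → a = [1, 2, 5, 18]
`print(a)` → prints [1, 2, 5, 18]
`print(b)` → prints [1, 2, 5]

Answer:
[1, 2, 5, 18]
[1, 2, 5]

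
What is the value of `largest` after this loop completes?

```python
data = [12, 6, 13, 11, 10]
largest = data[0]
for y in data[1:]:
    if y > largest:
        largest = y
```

Maximum of [12, 6, 13, 11, 10]
`largest` takes the values: 12 → 13

Answer: 13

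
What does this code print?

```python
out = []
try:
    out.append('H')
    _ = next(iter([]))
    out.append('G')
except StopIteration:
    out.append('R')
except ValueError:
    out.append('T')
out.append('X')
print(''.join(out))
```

Execution trace: 'H' (try body) → 'R' (except StopIteration) → 'X' (after the try/except). Output: HRX

Answer: HRX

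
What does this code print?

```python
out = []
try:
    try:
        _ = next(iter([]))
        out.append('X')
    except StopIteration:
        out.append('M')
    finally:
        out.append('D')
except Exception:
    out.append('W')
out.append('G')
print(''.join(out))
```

Execution trace: 'M' (inner except StopIteration) → 'D' (inner finally) → 'G' (after the try/except). Output: MDG

Answer: MDG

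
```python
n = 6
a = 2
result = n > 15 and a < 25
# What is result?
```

Trace:
`n = 6` → n = 6
`a = 2` → a = 2
`result = n > 15 and a < 25` → result = False
So result = False

Answer: False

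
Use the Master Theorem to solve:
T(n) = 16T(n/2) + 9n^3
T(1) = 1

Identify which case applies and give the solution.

a=16, b=2, f(n)=9n^3. log_2(16) = 4. Since c=3 < 4, Case 1 applies: T(n) = Θ(n^log_b(a)) = O(n^4).

Answer: O(n^4) - Case 1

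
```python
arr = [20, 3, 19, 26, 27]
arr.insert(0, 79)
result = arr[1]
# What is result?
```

Trace:
`arr = [20, 3, 19, 26, 27]` → arr = [20, 3, 19, 26, 27]
`arr.insert(0, 79)` → arr = [79, 20, 3, 19, 26, 27]
`result = arr[1]` → result = 20
So result = 20

Answer: 20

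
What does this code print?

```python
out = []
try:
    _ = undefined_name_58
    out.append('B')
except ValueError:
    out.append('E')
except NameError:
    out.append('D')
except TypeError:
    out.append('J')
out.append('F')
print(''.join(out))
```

Execution trace: 'D' (except NameError) → 'F' (after the try/except). Output: DF

Answer: DF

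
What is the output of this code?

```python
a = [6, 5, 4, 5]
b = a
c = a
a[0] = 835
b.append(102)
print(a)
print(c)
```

Key concept: multiple aliases.
Step by step:
`a = [6, 5, 4, 5]` → a = [6, 5, 4, 5]
`b = a` → b = [6, 5, 4, 5] (same object as a)
`c = a` → c = [6, 5, 4, 5] (same object as a, b)
`a[0] = 835` → a = [835, 5, 4, 5] (same object as b, c); b = [835, 5, 4, 5] (same object as a, c); c = [835, 5, 4, 5] (same object as a, b)
`b.append(102)` → a = [835, 5, 4, 5, 102] (same object as b, c); b = [835, 5, 4, 5, 102] (same object as a, c); c = [835, 5, 4, 5, 102] (same object as a, b)
`print(a)` → prints [835, 5, 4, 5, 102]
`print(c)` → prints [835, 5, 4, 5, 102]

Answer:
[835, 5, 4, 5, 102]
[835, 5, 4, 5, 102]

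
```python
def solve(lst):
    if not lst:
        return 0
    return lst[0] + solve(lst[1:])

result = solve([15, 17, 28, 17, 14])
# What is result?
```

15 + 17 + 28 + 17 + 14 + 0 = 91

Answer: 91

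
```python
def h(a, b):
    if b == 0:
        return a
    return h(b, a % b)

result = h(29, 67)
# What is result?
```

h(29, 67) -> h(67, 29) -> h(29, 9) -> h(9, 2) -> h(2, 1) -> h(1, 0) -> 1

Answer: 1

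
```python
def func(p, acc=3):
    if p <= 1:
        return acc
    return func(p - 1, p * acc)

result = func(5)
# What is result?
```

Accumulator trace (n, acc): (5, 3) -> (4, 15) -> (3, 60) -> (2, 180) -> (1, 360) -> return 360

Answer: 360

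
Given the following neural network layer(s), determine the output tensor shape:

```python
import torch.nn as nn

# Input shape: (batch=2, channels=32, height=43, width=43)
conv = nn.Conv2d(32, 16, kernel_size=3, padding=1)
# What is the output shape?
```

Input: (2, 32, 43, 43) -> Output: (2, 16, 43, 43)

Answer: (2, 16, 43, 43)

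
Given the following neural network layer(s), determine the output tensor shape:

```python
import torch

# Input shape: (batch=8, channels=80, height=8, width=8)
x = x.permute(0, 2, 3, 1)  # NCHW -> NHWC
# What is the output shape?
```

Input: (8, 80, 8, 8) -> Output: (8, 8, 8, 80)

Answer: (8, 8, 8, 80)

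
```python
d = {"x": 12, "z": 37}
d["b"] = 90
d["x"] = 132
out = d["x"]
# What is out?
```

Trace:
`d = {"x": 12, "z": 37}` → d = {'x': 12, 'z': 37}
`d["b"] = 90` → d = {'x': 12, 'z': 37, 'b': 90}
`d["x"] = 132` → d = {'x': 132, 'z': 37, 'b': 90}
`out = d["x"]` → out = 132
So out = 132

Answer: 132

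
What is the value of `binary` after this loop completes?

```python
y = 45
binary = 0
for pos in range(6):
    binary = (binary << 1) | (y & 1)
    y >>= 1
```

Reverse lowest 6 bits of 45
`binary` takes the values: 0 → 1 → 2 → 5 → 11 → 22 → 45

Answer: 45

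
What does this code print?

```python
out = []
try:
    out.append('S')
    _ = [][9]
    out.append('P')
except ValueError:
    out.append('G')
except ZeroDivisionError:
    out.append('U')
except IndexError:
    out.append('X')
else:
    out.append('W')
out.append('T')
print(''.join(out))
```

Execution trace: 'S' (try body) → 'X' (except IndexError) → 'T' (after the try/except). Output: SXT

Answer: SXT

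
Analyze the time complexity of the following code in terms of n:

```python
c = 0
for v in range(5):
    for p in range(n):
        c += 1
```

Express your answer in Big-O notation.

Each loop level contributes: 1 × n. Multiplying the contributions gives O(n).

Answer: O(n)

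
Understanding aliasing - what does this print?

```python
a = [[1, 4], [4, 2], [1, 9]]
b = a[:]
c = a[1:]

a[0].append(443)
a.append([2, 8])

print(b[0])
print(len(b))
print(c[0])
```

Key concept: slice with nested mutation.
Step by step:
`a = [[1, 4], [4, 2], [1, 9]]` → a = [[1, 4], [4, 2], [1, 9]]
`b = a[:]` → b = [[1, 4], [4, 2], [1, 9]]
`c = a[1:]` → c = [[4, 2], [1, 9]]
`a[0].append(443)` → a = [[1, 4, 443], [4, 2], [1, 9]]; b = [[1, 4, 443], [4, 2], [1, 9]]
`a.append([2, 8])` → a = [[1, 4, 443], [4, 2], [1, 9], [2, 8]]
`print(b[0])` → prints [1, 4, 443]
`print(len(b))` → prints 3
`print(c[0])` → prints [4, 2]

Answer:
[1, 4, 443]
3
[4, 2]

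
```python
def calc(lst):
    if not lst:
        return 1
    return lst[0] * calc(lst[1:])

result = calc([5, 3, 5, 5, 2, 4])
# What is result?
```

Product over [5, 3, 5, 5, 2, 4] = 5 * 3 * 5 * 5 * 2 * 4 = 3000

Answer: 3000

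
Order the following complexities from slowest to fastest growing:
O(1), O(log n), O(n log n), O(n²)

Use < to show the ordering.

Ordered by growth rate: O(1) < O(log n) < O(n log n) < O(n²)

Answer: O(1) < O(log n) < O(n log n) < O(n²)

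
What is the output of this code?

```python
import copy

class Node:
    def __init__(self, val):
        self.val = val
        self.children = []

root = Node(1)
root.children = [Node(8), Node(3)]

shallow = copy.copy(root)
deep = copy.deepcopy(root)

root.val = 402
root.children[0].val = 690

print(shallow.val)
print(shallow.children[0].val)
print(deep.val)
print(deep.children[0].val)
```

Key concept: deep copy with custom objects.
Step by step:
`root = Node(1)` → root = Node(val=1, children=[])
`root.children = [Node(8), Node(3)]` → root = Node(val=1, children=[Node(val=8, children=[]), Node(val=3, children=[])])
`shallow = copy.copy(root)` → shallow = Node(val=1, children=[Node(val=8, children=[]), Node(val=3, children=[])])
`deep = copy.deepcopy(root)` → deep = Node(val=1, children=[Node(val=8, children=[]), Node(val=3, children=[])])
`root.val = 402` → root = Node(val=402, children=[Node(val=8, children=[]), Node(val=3, children=[])])
`root.children[0].val = 690` → root = Node(val=402, children=[Node(val=690, children=[]), Node(val=3, children=[])]); shallow = Node(val=1, children=[Node(val=690, children=[]), Node(val=3, children=[])])
`print(shallow.val)` → prints 1
`print(shallow.children[0].val)` → prints 690
`print(deep.val)` → prints 1
`print(deep.children[0].val)` → prints 8

Answer:
1
690
1
8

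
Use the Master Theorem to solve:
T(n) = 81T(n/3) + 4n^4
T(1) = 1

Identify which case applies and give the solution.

a=81, b=3, f(n)=4n^4. log_3(81) = 4. Since c=4 = 4, Case 2 applies: T(n) = Θ(n^log_b(a) · log n) = O(n^4 log n).

Answer: O(n^4 log n) - Case 2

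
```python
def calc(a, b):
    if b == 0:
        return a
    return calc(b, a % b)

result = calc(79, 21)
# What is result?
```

calc(79, 21) -> calc(21, 16) -> calc(16, 5) -> calc(5, 1) -> calc(1, 0) -> 1

Answer: 1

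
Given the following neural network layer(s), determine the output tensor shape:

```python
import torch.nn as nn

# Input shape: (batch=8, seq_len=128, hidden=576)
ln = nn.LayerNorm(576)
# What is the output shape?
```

Input: (8, 128, 576) -> Output: (8, 128, 576)

Answer: (8, 128, 576)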